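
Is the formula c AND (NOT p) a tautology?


Build the truth table over {c, p}:
c | p | φ
---------
F | F | F
T | F | T
F | T | F
T | T | F
Counterexample at row 1: with c=F, p=F, the formula is F.

No, it is not a tautology.


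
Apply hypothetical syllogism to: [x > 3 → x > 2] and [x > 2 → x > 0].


Hypothetical syllogism: from (P → Q) and (Q → R), infer (P → R).
Chain the two implications through the shared middle term 'x > 2'.

x > 3 → x > 0


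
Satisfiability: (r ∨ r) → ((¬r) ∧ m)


Search for a satisfying assignment over {m, r}.
Try m=F, r=F: the formula evaluates to T.
A satisfying assignment exists.

Satisfiable.


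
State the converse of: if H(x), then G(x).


The converse of (P → Q) is (Q → P). It is not in general equivalent to the original.
Here P = 'H(x)' and Q = 'G(x)'.

If G(x), then H(x).


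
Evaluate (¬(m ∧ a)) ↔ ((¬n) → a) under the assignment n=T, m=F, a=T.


Substitute n=T, m=F, a=T:
m ∧ a = F ∧ T = F
¬(m ∧ a) = T
¬n = F
(¬n) → a = F → T = T
(¬(m ∧ a)) ↔ ((¬n) → a) = T ↔ T = T

T


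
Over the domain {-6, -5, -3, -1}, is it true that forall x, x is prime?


Evaluate the predicate on each element: -6:False, -5:False, -3:False, -1:False.
Counterexample x = -6 fails the predicate.

False


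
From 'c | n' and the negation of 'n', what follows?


Disjunctive syllogism: from (P ∨ Q) and ¬P, infer Q.
One disjunct, 'n', is ruled out; the other must hold.

c


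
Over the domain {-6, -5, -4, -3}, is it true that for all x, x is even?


Evaluate the predicate on each element: -6:T, -5:F, -4:T, -3:F.
Counterexample x = -5 fails the predicate.

F


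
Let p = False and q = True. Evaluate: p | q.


Disjunction is false only when both operands are false.
Substitute: p=False, q=True.
False | True evaluates to True.

True


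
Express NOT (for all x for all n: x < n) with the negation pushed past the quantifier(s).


Negation flips each quantifier (∀↔∃) and negates the inner predicate.
¬(for all x for all n: φ) = there exists x there exists n: ¬φ.

there exists x there exists n: NOT(x < n)


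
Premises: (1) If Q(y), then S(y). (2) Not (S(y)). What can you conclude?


Modus tollens: from (P → Q) and ¬Q, infer ¬P.
Q = 'S(y)' is denied; since P → Q, P must also fail.

Not (Q(y)).


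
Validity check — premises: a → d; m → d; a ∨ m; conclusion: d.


This matches the form of proof by cases: the conclusion follows in every model of the premises.

Valid.


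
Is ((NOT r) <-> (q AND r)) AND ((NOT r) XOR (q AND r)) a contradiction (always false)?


Truth table over {q, r}:
q | r | φ
---------
F | F | F
T | F | F
F | T | F
T | T | F
Every row is false.

Yes, it is a contradiction.


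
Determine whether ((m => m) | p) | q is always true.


Build the truth table over {m, p, q}:
m | p | q | φ
-------------
False | False | False | True
True | False | False | True
False | True | False | True
True | True | False | True
False | False | True | True
True | False | True | True
False | True | True | True
True | True | True | True
Every row evaluates to true.

Yes, it is a tautology.


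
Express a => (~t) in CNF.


Step 1: Rewrite a → (¬t) as ¬a ∨ (¬t).

(~a) | (~t)


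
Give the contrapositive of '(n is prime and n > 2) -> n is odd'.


The contrapositive of (P → Q) is (¬Q → ¬P); it is logically equivalent to the original.
Here P = '(n is prime and n > 2)' and Q = 'n is odd'.

If not (n is odd), then not ((n is prime and n > 2)).


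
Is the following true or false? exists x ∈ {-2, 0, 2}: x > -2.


Evaluate the predicate on each element: -2:False, 0:True, 2:True.
Witness x = 0 satisfies the predicate.

True


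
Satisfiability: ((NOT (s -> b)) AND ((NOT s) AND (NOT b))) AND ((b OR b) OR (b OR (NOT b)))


Check all 4 assignments over {b, s}:
b | s | φ
---------
F | F | F
T | F | F
F | T | F
T | T | F
No assignment makes the formula true.

Unsatisfiable.


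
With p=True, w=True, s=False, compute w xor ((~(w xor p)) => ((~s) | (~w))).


Substitute p=True, w=True, s=False:
w xor p = True xor True = False
~(w xor p) = True
~s = True
~w = False
(~s) | (~w) = True | False = True
(~(w xor p)) => ((~s) | (~w)) = True => True = True
w xor ((~(w xor p)) => ((~s) | (~w))) = True xor True = False

False


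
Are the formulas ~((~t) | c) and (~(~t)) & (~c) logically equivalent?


Compare truth tables:
c | t | φ | ψ
-------------
False | False | False | False
True | False | False | False
False | True | True | True
True | True | False | False
The columns φ and ψ agree on every row.

Yes, they are logically equivalent.


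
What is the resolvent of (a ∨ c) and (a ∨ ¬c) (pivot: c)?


The clauses contain complementary literals c and ¬c.
Resolution eliminates this pair and disjoins the remaining literals (merging duplicates).

a


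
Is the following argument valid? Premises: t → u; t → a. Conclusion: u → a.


This is (no valid rule). There exist truth assignments where the premises are all true but the conclusion is false.

Invalid.


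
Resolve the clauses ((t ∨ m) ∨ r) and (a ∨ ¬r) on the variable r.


The clauses contain complementary literals r and ¬r.
Resolution eliminates this pair and disjoins the remaining literals (merging duplicates).

((m ∨ t) ∨ a)


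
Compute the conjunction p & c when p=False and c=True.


Conjunction is true only when both operands are true.
Substitute: p=False, c=True.
False & True evaluates to False.

False


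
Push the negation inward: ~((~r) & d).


De Morgan: the negation of a conjunction is the disjunction of the negations.
Distribute ~ across &, flipping it to |, and negate each literal.

r | (~d)


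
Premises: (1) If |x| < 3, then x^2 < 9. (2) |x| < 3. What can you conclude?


Modus ponens: from (P → Q) and P, infer Q.
P = '|x| < 3' is asserted, and P → Q holds, so Q follows.

x^2 < 9.


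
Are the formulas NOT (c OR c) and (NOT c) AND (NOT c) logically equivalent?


Compare truth tables:
c | φ | ψ
---------
F | T | T
T | F | F
The columns φ and ψ agree on every row.

Yes, they are logically equivalent.


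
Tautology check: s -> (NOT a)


Build the truth table over {a, s}:
a | s | φ
---------
F | F | T
T | F | T
F | T | T
T | T | F
Counterexample at row 4: with a=T, s=T, the formula is F.

No, it is not a tautology.


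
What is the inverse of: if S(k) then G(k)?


The inverse of (P → Q) is (¬P → ¬Q). It is equivalent to the converse, not to the original.
Here P = 'S(k)' and Q = 'G(k)'.

If not (S(k)), then not (G(k)).


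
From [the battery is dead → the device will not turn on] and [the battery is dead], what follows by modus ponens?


Modus ponens: from (P → Q) and P, infer Q.
P = 'the battery is dead' is asserted, and P → Q holds, so Q follows.

the device will not turn on.


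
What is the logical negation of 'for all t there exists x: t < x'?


Negation flips each quantifier (∀↔∃) and negates the inner predicate.
¬(for all t there exists x: φ) = there exists t for all x: ¬φ.

there exists t for all x: NOT(t < x)


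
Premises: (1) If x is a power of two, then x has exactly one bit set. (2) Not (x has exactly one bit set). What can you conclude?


Modus tollens: from (P → Q) and ¬Q, infer ¬P.
Q = 'x has exactly one bit set' is denied; since P → Q, P must also fail.

Not (x is a power of two).


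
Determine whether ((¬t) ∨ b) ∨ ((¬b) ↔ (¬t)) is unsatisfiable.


Truth table over {b, t}:
b | t | φ
---------
F | F | T
T | F | T
F | T | F
T | T | T
Satisfying assignment at row 1: b=F, t=F gives T.

No, it is not a contradiction.


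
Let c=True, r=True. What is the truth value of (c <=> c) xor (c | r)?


Substitute c=True, r=True:
c <=> c = True <=> True = True
c | r = True | True = True
(c <=> c) xor (c | r) = True xor True = False

False


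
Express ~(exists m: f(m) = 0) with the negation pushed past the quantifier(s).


¬(forall x: φ) = exists x: ¬φ, and ¬(exists x: φ) = forall x: ¬φ.
Apply to the existential statement.

forall m: ~(f(m) = 0)


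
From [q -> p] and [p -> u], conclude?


Hypothetical syllogism: from (P → Q) and (Q → R), infer (P → R).
Chain the two implications through the shared middle term 'p'.

q -> u


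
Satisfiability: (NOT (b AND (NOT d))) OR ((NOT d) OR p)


Search for a satisfying assignment over {b, d, p}.
Try b=F, d=F, p=F: the formula evaluates to T.
A satisfying assignment exists.

Satisfiable.


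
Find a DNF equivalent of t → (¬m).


Step 1: Rewrite t → (¬m) as ¬t ∨ (¬m).

(¬t) ∨ (¬m)


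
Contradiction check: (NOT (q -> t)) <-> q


Truth table over {q, t}:
q | t | φ
---------
F | F | T
T | F | T
F | T | T
T | T | F
Satisfying assignment at row 1: q=F, t=F gives T.

No, it is not a contradiction.


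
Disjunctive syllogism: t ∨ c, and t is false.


Disjunctive syllogism: from (P ∨ Q) and ¬P, infer Q.
One disjunct, 't', is ruled out; the other must hold.

c


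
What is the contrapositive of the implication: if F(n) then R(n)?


The contrapositive of (P → Q) is (¬Q → ¬P); it is logically equivalent to the original.
Here P = 'F(n)' and Q = 'R(n)'.

If not (R(n)), then not (F(n)).


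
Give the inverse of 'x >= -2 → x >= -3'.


The inverse of (P → Q) is (¬P → ¬Q). It is equivalent to the converse, not to the original.
Here P = 'x >= -2' and Q = 'x >= -3'.

If not (x >= -2), then not (x >= -3).


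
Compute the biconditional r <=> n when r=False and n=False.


Biconditional is true when both operands have the same truth value.
Substitute: r=False, n=False.
False <=> False evaluates to True.

True


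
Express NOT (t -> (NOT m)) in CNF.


Step 1: Rewrite t → (¬m) as ¬t ∨ (¬m).
Step 2: Negate: ¬(¬t ∨ (¬m)) = t ∧ ¬(¬m) (De Morgan + double negation).
Step 3: Eliminate any double negations (¬¬X = X).

t AND m


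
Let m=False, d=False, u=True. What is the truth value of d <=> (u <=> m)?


Substitute m=False, d=False, u=True:
u <=> m = True <=> False = False
d <=> (u <=> m) = False <=> False = True

True


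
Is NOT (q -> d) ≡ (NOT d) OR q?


Compare truth tables:
d | q | φ | ψ
-------------
F | F | F | T
T | F | F | F
F | T | T | T
T | T | F | T
They differ at row 1 (d=F, q=F): φ=F but ψ=T.

No, they are not logically equivalent.


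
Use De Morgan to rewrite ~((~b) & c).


De Morgan: the negation of a conjunction is the disjunction of the negations.
Distribute ~ across &, flipping it to |, and negate each literal.

b | (~c)


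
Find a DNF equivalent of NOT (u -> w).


Step 1: Rewrite implication then negate: ¬(¬u ∨ w) = u ∧ ¬w.

u AND (NOT w)


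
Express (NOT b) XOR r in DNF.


Step 1: (¬b) ⊕ r is true exactly when they disagree: ((¬b) ∧ ¬r) ∨ (¬(¬b) ∧ r).
Step 2: Eliminate any double negations (¬¬X = X).

((NOT b) AND (NOT r)) OR (b AND r)


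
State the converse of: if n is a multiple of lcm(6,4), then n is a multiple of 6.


The converse of (P → Q) is (Q → P). It is not in general equivalent to the original.
Here P = 'n is a multiple of lcm(6,4)' and Q = 'n is a multiple of 6'.

If n is a multiple of 6, then n is a multiple of lcm(6,4).


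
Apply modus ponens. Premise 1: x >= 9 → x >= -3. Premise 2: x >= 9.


Modus ponens: from (P → Q) and P, infer Q.
P = 'x >= 9' is asserted, and P → Q holds, so Q follows.

x >= -3.


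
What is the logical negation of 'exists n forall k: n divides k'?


Negation flips each quantifier (∀↔∃) and negates the inner predicate.
¬(exists n forall k: φ) = forall n exists k: ¬φ.

forall n exists k: ~(n divides k)


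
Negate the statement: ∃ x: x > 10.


¬(∀ x: φ) = ∃ x: ¬φ, and ¬(∃ x: φ) = ∀ x: ¬φ.
Apply to the existential statement.

∀ x: ¬(x > 10)


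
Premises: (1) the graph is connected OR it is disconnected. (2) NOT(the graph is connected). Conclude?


Disjunctive syllogism: from (P ∨ Q) and ¬P, infer Q.
One disjunct, 'the graph is connected', is ruled out; the other must hold.

it is disconnected


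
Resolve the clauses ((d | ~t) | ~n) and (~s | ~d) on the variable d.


The clauses contain complementary literals d and ~d.
Resolution eliminates this pair and disjoins the remaining literals (merging duplicates).

((~n | ~t) | ~s)


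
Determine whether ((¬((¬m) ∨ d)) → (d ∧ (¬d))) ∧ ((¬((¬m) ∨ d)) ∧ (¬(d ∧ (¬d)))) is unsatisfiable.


Truth table over {d, m}:
d | m | φ
---------
F | F | F
T | F | F
F | T | F
T | T | F
Every row is false.

Yes, it is a contradiction.


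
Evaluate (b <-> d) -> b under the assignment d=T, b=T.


Substitute d=T, b=T:
b <-> d = T <-> T = T
(b <-> d) -> b = T -> T = T

T


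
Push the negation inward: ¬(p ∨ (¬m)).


De Morgan: the negation of a disjunction is the conjunction of the negations.
Distribute ¬ across ∨, flipping it to ∧, and negate each literal.

(¬p) ∧ m


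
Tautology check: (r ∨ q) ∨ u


Build the truth table over {q, r, u}:
q | r | u | φ
-------------
F | F | F | F
T | F | F | T
F | T | F | T
T | T | F | T
F | F | T | T
T | F | T | T
F | T | T | T
T | T | T | T
Counterexample at row 1: with q=F, r=F, u=F, the formula is F.

No, it is not a tautology.


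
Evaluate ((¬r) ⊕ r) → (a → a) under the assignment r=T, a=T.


Substitute r=T, a=T:
¬r = F
(¬r) ⊕ r = F ⊕ T = T
a → a = T → T = T
((¬r) ⊕ r) → (a → a) = T → T = T

T


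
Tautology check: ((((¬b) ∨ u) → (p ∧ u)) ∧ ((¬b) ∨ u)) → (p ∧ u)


Build the truth table over {b, p, u}:
b | p | u | φ
-------------
F | F | F | T
T | F | F | T
F | T | F | T
T | T | F | T
F | F | T | T
T | F | T | T
F | T | T | T
T | T | T | T
Every row evaluates to true.

Yes, it is a tautology.


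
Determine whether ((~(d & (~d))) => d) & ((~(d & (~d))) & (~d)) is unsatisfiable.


Truth table over {d}:
d | φ
-----
False | False
True | False
Every row is false.

Yes, it is a contradiction.


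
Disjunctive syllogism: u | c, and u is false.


Disjunctive syllogism: from (P ∨ Q) and ¬P, infer Q.
One disjunct, 'u', is ruled out; the other must hold.

c


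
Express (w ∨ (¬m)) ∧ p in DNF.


Step 1: Distribute ∧ over ∨: (w ∨ (¬m)) ∧ p = (w ∧ p) ∨ ((¬m) ∧ p).

(w ∧ p) ∨ ((¬m) ∧ p)


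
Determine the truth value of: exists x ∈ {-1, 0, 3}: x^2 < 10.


Evaluate the predicate on each element: -1:True, 0:True, 3:True.
Witness x = -1 satisfies the predicate.

True


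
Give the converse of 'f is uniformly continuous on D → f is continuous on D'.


The converse of (P → Q) is (Q → P). It is not in general equivalent to the original.
Here P = 'f is uniformly continuous on D' and Q = 'f is continuous on D'.

If f is continuous on D, then f is uniformly continuous on D.


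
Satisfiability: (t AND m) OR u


Search for a satisfying assignment over {m, t, u}.
Try m=T, t=T, u=F: the formula evaluates to T.
A satisfying assignment exists.

Satisfiable.


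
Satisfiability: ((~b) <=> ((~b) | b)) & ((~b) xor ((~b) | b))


Check all 2 assignments over {b}:
b | φ
-----
False | False
True | False
No assignment makes the formula true.

Unsatisfiable.


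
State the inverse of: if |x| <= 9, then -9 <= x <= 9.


The inverse of (P → Q) is (¬P → ¬Q). It is equivalent to the converse, not to the original.
Here P = '|x| <= 9' and Q = '-9 <= x <= 9'.

If not (|x| <= 9), then not (-9 <= x <= 9).


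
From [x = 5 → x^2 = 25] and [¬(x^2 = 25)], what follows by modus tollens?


Modus tollens: from (P → Q) and ¬Q, infer ¬P.
Q = 'x^2 = 25' is denied; since P → Q, P must also fail.

Not (x = 5).


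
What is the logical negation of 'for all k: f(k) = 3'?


¬(for all x: φ) = there exists x: ¬φ, and ¬(there exists x: φ) = for all x: ¬φ.
Apply to the universal statement.

there exists k: NOT(f(k) = 3)


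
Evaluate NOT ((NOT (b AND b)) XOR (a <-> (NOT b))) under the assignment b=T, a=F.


Substitute b=T, a=F:
b AND b = T AND T = T
NOT (b AND b) = F
NOT b = F
a <-> (NOT b) = F <-> F = T
(NOT (b AND b)) XOR (a <-> (NOT b)) = F XOR T = T
NOT ((NOT (b AND b)) XOR (a <-> (NOT b))) = F

F


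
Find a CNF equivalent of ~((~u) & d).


Step 1: Apply De Morgan: ¬((¬u) ∧ d) = ¬(¬u) ∨ ¬d.
Step 2: Eliminate any double negations (¬¬X = X).

u | (~d)


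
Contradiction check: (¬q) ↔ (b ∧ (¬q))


Truth table over {b, q}:
b | q | φ
---------
F | F | F
T | F | T
F | T | T
T | T | T
Satisfying assignment at row 2: b=T, q=F gives T.

No, it is not a contradiction.


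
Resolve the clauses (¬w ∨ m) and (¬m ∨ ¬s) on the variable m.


The clauses contain complementary literals m and ¬m.
Resolution eliminates this pair and disjoins the remaining literals (merging duplicates).

(¬w ∨ ¬s)


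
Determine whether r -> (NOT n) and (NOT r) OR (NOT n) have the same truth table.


Compare truth tables:
n | r | φ | ψ
-------------
F | F | T | T
T | F | T | T
F | T | T | T
T | T | F | F
The columns φ and ψ agree on every row.

Yes, they are logically equivalent.


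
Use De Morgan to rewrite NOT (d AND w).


De Morgan: the negation of a conjunction is the disjunction of the negations.
Distribute NOT across AND, flipping it to OR, and negate each literal.

(NOT d) OR (NOT w)


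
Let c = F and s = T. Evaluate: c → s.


Implication is false only when antecedent is true and consequent is false.
Substitute: c=F, s=T.
F → T evaluates to T.

T


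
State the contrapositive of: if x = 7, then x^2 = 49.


The contrapositive of (P → Q) is (¬Q → ¬P); it is logically equivalent to the original.
Here P = 'x = 7' and Q = 'x^2 = 49'.

If not (x^2 = 49), then not (x = 7).


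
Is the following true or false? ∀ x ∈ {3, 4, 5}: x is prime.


Evaluate the predicate on each element: 3:T, 4:F, 5:T.
Counterexample x = 4 fails the predicate.

F


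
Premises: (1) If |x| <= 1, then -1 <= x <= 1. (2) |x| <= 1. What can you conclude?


Modus ponens: from (P → Q) and P, infer Q.
P = '|x| <= 1' is asserted, and P → Q holds, so Q follows.

-1 <= x <= 1.


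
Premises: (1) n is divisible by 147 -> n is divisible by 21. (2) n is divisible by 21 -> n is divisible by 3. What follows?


Hypothetical syllogism: from (P → Q) and (Q → R), infer (P → R).
Chain the two implications through the shared middle term 'n is divisible by 21'.

n is divisible by 147 -> n is divisible by 3


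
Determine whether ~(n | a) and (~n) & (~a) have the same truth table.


Compare truth tables:
a | n | φ | ψ
-------------
False | False | True | True
True | False | False | False
False | True | False | False
True | True | False | False
The columns φ and ψ agree on every row.

Yes, they are logically equivalent.


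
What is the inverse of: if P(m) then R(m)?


The inverse of (P → Q) is (¬P → ¬Q). It is equivalent to the converse, not to the original.
Here P = 'P(m)' and Q = 'R(m)'.

If not (P(m)), then not (R(m)).


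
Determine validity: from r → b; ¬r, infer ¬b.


This is denying the antecedent (fallacy). There exist truth assignments where the premises are all true but the conclusion is false.

Invalid.


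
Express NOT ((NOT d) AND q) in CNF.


Step 1: Apply De Morgan: ¬((¬d) ∧ q) = ¬(¬d) ∨ ¬q.
Step 2: Eliminate any double negations (¬¬X = X).

d OR (NOT q)


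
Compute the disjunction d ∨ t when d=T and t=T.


Disjunction is false only when both operands are false.
Substitute: d=T, t=T.
T ∨ T evaluates to T.

T


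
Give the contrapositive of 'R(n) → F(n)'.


The contrapositive of (P → Q) is (¬Q → ¬P); it is logically equivalent to the original.
Here P = 'R(n)' and Q = 'F(n)'.

If not (F(n)), then not (R(n)).


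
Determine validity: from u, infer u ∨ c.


This matches the form of disjunction introduction: the conclusion follows in every model of the premises.

Valid.


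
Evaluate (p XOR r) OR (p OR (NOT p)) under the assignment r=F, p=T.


Substitute r=F, p=T:
p XOR r = T XOR F = T
NOT p = F
p OR (NOT p) = T OR F = T
(p XOR r) OR (p OR (NOT p)) = T OR T = T

T


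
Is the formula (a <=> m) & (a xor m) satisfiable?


Check all 4 assignments over {a, m}:
a | m | φ
---------
False | False | False
True | False | False
False | True | False
True | True | False
No assignment makes the formula true.

Unsatisfiable.


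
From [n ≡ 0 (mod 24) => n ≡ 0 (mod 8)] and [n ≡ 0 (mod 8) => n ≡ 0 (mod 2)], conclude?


Hypothetical syllogism: from (P → Q) and (Q → R), infer (P → R).
Chain the two implications through the shared middle term 'n ≡ 0 (mod 8)'.

n ≡ 0 (mod 24) => n ≡ 0 (mod 2)


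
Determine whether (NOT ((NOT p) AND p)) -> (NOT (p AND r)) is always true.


Build the truth table over {p, r}:
p | r | φ
---------
F | F | T
T | F | T
F | T | T
T | T | F
Counterexample at row 4: with p=T, r=T, the formula is F.

No, it is not a tautology.


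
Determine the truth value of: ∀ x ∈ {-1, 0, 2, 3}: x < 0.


Evaluate the predicate on each element: -1:T, 0:F, 2:F, 3:F.
Counterexample x = 0 fails the predicate.

F


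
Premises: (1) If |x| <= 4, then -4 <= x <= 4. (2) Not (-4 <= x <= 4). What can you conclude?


Modus tollens: from (P → Q) and ¬Q, infer ¬P.
Q = '-4 <= x <= 4' is denied; since P → Q, P must also fail.

Not (|x| <= 4).


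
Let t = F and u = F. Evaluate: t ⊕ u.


Exclusive or is true when exactly one operand is true.
Substitute: t=F, u=F.
F ⊕ F evaluates to F.

F


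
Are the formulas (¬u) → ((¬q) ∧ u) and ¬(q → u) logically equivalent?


Compare truth tables:
q | u | φ | ψ
-------------
F | F | F | F
T | F | F | T
F | T | T | F
T | T | T | F
They differ at row 2 (q=T, u=F): φ=F but ψ=T.

No, they are not logically equivalent.


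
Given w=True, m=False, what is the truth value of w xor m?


Exclusive or is true when exactly one operand is true.
Substitute: w=True, m=False.
True xor False evaluates to True.

True


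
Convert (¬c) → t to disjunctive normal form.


Step 1: Rewrite (¬c) → t as ¬(¬c) ∨ t.
Step 2: Eliminate any double negations (¬¬X = X).

c ∨ t


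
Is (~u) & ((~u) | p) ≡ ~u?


Compare truth tables:
p | u | φ | ψ
-------------
False | False | True | True
True | False | True | True
False | True | False | False
True | True | False | False
The columns φ and ψ agree on every row.

Yes, they are logically equivalent.


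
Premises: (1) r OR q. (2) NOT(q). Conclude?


Disjunctive syllogism: from (P ∨ Q) and ¬P, infer Q.
One disjunct, 'q', is ruled out; the other must hold.

r


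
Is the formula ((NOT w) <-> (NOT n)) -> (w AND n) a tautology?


Build the truth table over {n, w}:
n | w | φ
---------
F | F | F
T | F | T
F | T | T
T | T | T
Counterexample at row 1: with n=F, w=F, the formula is F.

No, it is not a tautology.


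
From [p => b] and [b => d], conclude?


Hypothetical syllogism: from (P → Q) and (Q → R), infer (P → R).
Chain the two implications through the shared middle term 'b'.

p => d


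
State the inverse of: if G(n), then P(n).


The inverse of (P → Q) is (¬P → ¬Q). It is equivalent to the converse, not to the original.
Here P = 'G(n)' and Q = 'P(n)'.

If not (G(n)), then not (P(n)).


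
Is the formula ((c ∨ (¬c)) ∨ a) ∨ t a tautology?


Build the truth table over {a, c, t}:
a | c | t | φ
-------------
F | F | F | T
T | F | F | T
F | T | F | T
T | T | F | T
F | F | T | T
T | F | T | T
F | T | T | T
T | T | T | T
Every row evaluates to true.

Yes, it is a tautology.


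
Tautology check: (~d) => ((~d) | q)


Build the truth table over {d, q}:
d | q | φ
---------
False | False | True
True | False | True
False | True | True
True | True | True
Every row evaluates to true.

Yes, it is a tautology.


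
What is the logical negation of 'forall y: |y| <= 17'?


¬(forall x: φ) = exists x: ¬φ, and ¬(exists x: φ) = forall x: ¬φ.
Apply to the universal statement.

exists y: ~(|y| <= 17)


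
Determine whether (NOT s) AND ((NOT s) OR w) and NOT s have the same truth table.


Compare truth tables:
s | w | φ | ψ
-------------
F | F | T | T
T | F | F | F
F | T | T | T
T | T | F | F
The columns φ and ψ agree on every row.

Yes, they are logically equivalent.


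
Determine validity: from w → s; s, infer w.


This is affirming the consequent (fallacy). There exist truth assignments where the premises are all true but the conclusion is false.

Invalid.


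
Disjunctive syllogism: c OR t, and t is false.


Disjunctive syllogism: from (P ∨ Q) and ¬P, infer Q.
One disjunct, 't', is ruled out; the other must hold.

c


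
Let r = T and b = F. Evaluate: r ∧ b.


Conjunction is true only when both operands are true.
Substitute: r=T, b=F.
T ∧ F evaluates to F.

F


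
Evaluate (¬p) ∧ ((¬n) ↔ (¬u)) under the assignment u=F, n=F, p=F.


Substitute u=F, n=F, p=F:
¬p = T
¬n = T
¬u = T
(¬n) ↔ (¬u) = T ↔ T = T
(¬p) ∧ ((¬n) ↔ (¬u)) = T ∧ T = T

T


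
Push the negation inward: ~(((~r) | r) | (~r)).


De Morgan: the negation of a disjunction is the conjunction of the negations.
Distribute ~ across |, flipping it to &, and negate each literal.

(r & (~r)) & r


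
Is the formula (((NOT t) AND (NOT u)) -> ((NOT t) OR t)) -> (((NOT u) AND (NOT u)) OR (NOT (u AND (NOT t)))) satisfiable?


Search for a satisfying assignment over {t, u}.
Try t=F, u=F: the formula evaluates to T.
A satisfying assignment exists.

Satisfiable.


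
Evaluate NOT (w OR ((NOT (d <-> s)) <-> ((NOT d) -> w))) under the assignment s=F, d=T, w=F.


Substitute s=F, d=T, w=F:
d <-> s = T <-> F = F
NOT (d <-> s) = T
NOT d = F
(NOT d) -> w = F -> F = T
(NOT (d <-> s)) <-> ((NOT d) -> w) = T <-> T = T
w OR ((NOT (d <-> s)) <-> ((NOT d) -> w)) = F OR T = T
NOT (w OR ((NOT (d <-> s)) <-> ((NOT d) -> w))) = F

F


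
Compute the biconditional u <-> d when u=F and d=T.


Biconditional is true when both operands have the same truth value.
Substitute: u=F, d=T.
F <-> T evaluates to F.

F


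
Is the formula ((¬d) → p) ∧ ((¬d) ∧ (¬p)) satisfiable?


Check all 4 assignments over {d, p}:
d | p | φ
---------
F | F | F
T | F | F
F | T | F
T | T | F
No assignment makes the formula true.

Unsatisfiable.


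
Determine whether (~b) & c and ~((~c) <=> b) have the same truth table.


Compare truth tables:
b | c | φ | ψ
-------------
False | False | False | True
True | False | False | False
False | True | True | False
True | True | False | True
They differ at row 1 (b=False, c=False): φ=False but ψ=True.

No, they are not logically equivalent.


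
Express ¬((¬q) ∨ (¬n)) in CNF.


Step 1: Apply De Morgan: ¬((¬q) ∨ (¬n)) = ¬(¬q) ∧ ¬(¬n).
Step 2: Eliminate any double negations (¬¬X = X).

q ∧ n


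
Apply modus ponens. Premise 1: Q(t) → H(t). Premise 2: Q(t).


Modus ponens: from (P → Q) and P, infer Q.
P = 'Q(t)' is asserted, and P → Q holds, so Q follows.

H(t).


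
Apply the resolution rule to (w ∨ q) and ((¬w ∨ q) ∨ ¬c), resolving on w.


The clauses contain complementary literals w and ¬w.
Resolution eliminates this pair and disjoins the remaining literals (merging duplicates).

(q ∨ ¬c)


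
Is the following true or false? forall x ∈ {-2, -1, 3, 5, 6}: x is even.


Evaluate the predicate on each element: -2:True, -1:False, 3:False, 5:False, 6:True.
Counterexample x = -1 fails the predicate.

False


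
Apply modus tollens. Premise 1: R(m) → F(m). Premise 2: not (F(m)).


Modus tollens: from (P → Q) and ¬Q, infer ¬P.
Q = 'F(m)' is denied; since P → Q, P must also fail.

Not (R(m)).


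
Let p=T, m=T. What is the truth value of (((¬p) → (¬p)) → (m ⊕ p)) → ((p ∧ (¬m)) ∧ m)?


Substitute p=T, m=T:
¬p = F
¬p = F
(¬p) → (¬p) = F → F = T
m ⊕ p = T ⊕ T = F
((¬p) → (¬p)) → (m ⊕ p) = T → F = F
¬m = F
p ∧ (¬m) = T ∧ F = F
(p ∧ (¬m)) ∧ m = F ∧ T = F
(((¬p) → (¬p)) → (m ⊕ p)) → ((p ∧ (¬m)) ∧ m) = F → F = T

T


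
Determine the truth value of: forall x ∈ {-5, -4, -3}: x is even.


Evaluate the predicate on each element: -5:False, -4:True, -3:False.
Counterexample x = -5 fails the predicate.

False


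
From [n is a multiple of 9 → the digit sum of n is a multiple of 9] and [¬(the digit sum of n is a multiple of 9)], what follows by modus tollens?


Modus tollens: from (P → Q) and ¬Q, infer ¬P.
Q = 'the digit sum of n is a multiple of 9' is denied; since P → Q, P must also fail.

Not (n is a multiple of 9).


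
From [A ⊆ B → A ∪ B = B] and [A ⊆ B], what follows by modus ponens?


Modus ponens: from (P → Q) and P, infer Q.
P = 'A ⊆ B' is asserted, and P → Q holds, so Q follows.

A ∪ B = B.


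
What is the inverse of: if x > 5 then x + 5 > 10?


The inverse of (P → Q) is (¬P → ¬Q). It is equivalent to the converse, not to the original.
Here P = 'x > 5' and Q = 'x + 5 > 10'.

If not (x > 5), then not (x + 5 > 10).


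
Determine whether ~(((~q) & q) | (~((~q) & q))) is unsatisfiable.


Truth table over {q}:
q | φ
-----
False | False
True | False
Every row is false.

Yes, it is a contradiction.


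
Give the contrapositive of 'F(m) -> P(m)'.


The contrapositive of (P → Q) is (¬Q → ¬P); it is logically equivalent to the original.
Here P = 'F(m)' and Q = 'P(m)'.

If not (P(m)), then not (F(m)).


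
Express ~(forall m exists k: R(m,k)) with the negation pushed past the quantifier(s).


Negation flips each quantifier (∀↔∃) and negates the inner predicate.
¬(forall m exists k: φ) = exists m forall k: ¬φ.

exists m forall k: ~(R(m,k))


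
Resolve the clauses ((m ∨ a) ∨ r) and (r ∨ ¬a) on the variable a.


The clauses contain complementary literals a and ¬a.
Resolution eliminates this pair and disjoins the remaining literals (merging duplicates).

(r ∨ m)


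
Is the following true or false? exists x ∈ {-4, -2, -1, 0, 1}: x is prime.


Evaluate the predicate on each element: -4:False, -2:False, -1:False, 0:False, 1:False.
No element satisfies the predicate.

False


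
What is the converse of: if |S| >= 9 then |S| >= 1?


The converse of (P → Q) is (Q → P). It is not in general equivalent to the original.
Here P = '|S| >= 9' and Q = '|S| >= 1'.

If |S| >= 1, then |S| >= 9.


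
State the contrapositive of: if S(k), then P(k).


The contrapositive of (P → Q) is (¬Q → ¬P); it is logically equivalent to the original.
Here P = 'S(k)' and Q = 'P(k)'.

If not (P(k)), then not (S(k)).


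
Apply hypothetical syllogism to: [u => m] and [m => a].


Hypothetical syllogism: from (P → Q) and (Q → R), infer (P → R).
Chain the two implications through the shared middle term 'm'.

u => a


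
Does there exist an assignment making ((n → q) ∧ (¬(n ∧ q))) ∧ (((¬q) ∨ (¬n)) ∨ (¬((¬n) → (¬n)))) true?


Search for a satisfying assignment over {n, q}.
Try n=F, q=F: the formula evaluates to T.
A satisfying assignment exists.

Satisfiable.


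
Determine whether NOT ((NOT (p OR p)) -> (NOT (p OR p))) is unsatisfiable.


Truth table over {p}:
p | φ
-----
F | F
T | F
Every row is false.

Yes, it is a contradiction.


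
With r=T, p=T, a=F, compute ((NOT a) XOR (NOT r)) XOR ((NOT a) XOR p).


Substitute r=T, p=T, a=F:
NOT a = T
NOT r = F
(NOT a) XOR (NOT r) = T XOR F = T
NOT a = T
(NOT a) XOR p = T XOR T = F
((NOT a) XOR (NOT r)) XOR ((NOT a) XOR p) = T XOR F = T

T


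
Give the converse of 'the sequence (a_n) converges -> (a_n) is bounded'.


The converse of (P → Q) is (Q → P). It is not in general equivalent to the original.
Here P = 'the sequence (a_n) converges' and Q = '(a_n) is bounded'.

If (a_n) is bounded, then the sequence (a_n) converges.


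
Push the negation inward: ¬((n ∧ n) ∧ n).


De Morgan: the negation of a conjunction is the disjunction of the negations.
Distribute ¬ across ∧, flipping it to ∨, and negate each literal.

((¬n) ∨ (¬n)) ∨ (¬n)


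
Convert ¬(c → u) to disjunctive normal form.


Step 1: Rewrite implication then negate: ¬(¬c ∨ u) = c ∧ ¬u.

c ∧ (¬u)


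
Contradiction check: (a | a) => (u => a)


Truth table over {a, u}:
a | u | φ
---------
False | False | True
True | False | True
False | True | True
True | True | True
Satisfying assignment at row 1: a=False, u=False gives True.

No, it is not a contradiction.


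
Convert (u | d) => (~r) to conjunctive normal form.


Step 1: Rewrite as ¬(u ∨ d) ∨ (¬r) = (¬u ∧ ¬d) ∨ (¬r).
Step 2: Distribute ∨ over ∧.

((~u) | (~r)) & ((~d) | (~r))


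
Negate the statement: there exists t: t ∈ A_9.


¬(for all x: φ) = there exists x: ¬φ, and ¬(there exists x: φ) = for all x: ¬φ.
Apply to the existential statement.

for all t: NOT(t ∈ A_9)


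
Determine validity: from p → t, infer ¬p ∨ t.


This matches the form of material implication: the conclusion follows in every model of the premises.

Valid.


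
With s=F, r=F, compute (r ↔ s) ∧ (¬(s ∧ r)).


Substitute s=F, r=F:
r ↔ s = F ↔ F = T
s ∧ r = F ∧ F = F
¬(s ∧ r) = T
(r ↔ s) ∧ (¬(s ∧ r)) = T ∧ T = T

T


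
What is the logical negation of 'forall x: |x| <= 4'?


¬(forall x: φ) = exists x: ¬φ, and ¬(exists x: φ) = forall x: ¬φ.
Apply to the universal statement.

exists x: ~(|x| <= 4)


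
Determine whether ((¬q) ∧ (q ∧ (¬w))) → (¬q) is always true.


Build the truth table over {q, w}:
q | w | φ
---------
F | F | T
T | F | T
F | T | T
T | T | T
Every row evaluates to true.

Yes, it is a tautology.


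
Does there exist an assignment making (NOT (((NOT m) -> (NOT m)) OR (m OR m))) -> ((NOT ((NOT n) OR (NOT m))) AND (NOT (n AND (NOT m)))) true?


Search for a satisfying assignment over {m, n}.
Try m=F, n=F: the formula evaluates to T.
A satisfying assignment exists.

Satisfiable.


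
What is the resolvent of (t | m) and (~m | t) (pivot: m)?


The clauses contain complementary literals m and ~m.
Resolution eliminates this pair and disjoins the remaining literals (merging duplicates).

t


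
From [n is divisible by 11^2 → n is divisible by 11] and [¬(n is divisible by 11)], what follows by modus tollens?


Modus tollens: from (P → Q) and ¬Q, infer ¬P.
Q = 'n is divisible by 11' is denied; since P → Q, P must also fail.

Not (n is divisible by 11^2).


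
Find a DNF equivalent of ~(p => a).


Step 1: Rewrite implication then negate: ¬(¬p ∨ a) = p ∧ ¬a.

p & (~a)


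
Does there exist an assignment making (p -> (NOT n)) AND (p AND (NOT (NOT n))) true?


Check all 4 assignments over {n, p}:
n | p | φ
---------
F | F | F
T | F | F
F | T | F
T | T | F
No assignment makes the formula true.

Unsatisfiable.


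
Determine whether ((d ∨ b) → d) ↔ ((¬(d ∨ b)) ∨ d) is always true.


Build the truth table over {b, d}:
b | d | φ
---------
F | F | T
T | F | T
F | T | T
T | T | T
Every row evaluates to true.

Yes, it is a tautology.


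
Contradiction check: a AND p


Truth table over {a, p}:
a | p | φ
---------
F | F | F
T | F | F
F | T | F
T | T | T
Satisfying assignment at row 4: a=T, p=T gives T.

No, it is not a contradiction.


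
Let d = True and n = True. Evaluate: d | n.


Disjunction is false only when both operands are false.
Substitute: d=True, n=True.
True | True evaluates to True.

True


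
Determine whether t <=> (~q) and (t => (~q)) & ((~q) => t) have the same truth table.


Compare truth tables:
q | t | φ | ψ
-------------
False | False | False | False
True | False | True | True
False | True | True | True
True | True | False | False
The columns φ and ψ agree on every row.

Yes, they are logically equivalent.


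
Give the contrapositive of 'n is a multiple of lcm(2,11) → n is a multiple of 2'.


The contrapositive of (P → Q) is (¬Q → ¬P); it is logically equivalent to the original.
Here P = 'n is a multiple of lcm(2,11)' and Q = 'n is a multiple of 2'.

If not (n is a multiple of 2), then not (n is a multiple of lcm(2,11)).


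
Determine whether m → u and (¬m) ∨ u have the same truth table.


Compare truth tables:
m | u | φ | ψ
-------------
F | F | T | T
T | F | F | F
F | T | T | T
T | T | T | T
The columns φ and ψ agree on every row.

Yes, they are logically equivalent.


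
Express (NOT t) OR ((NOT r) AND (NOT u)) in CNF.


Step 1: Distribute ∨ over ∧: (¬t) ∨ ((¬r) ∧ (¬u)) = ((¬t) ∨ (¬r)) ∧ ((¬t) ∨ (¬u)).

((NOT t) OR (NOT r)) AND ((NOT t) OR (NOT u))


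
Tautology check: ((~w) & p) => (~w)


Build the truth table over {p, w}:
p | w | φ
---------
False | False | True
True | False | True
False | True | True
True | True | True
Every row evaluates to true.

Yes, it is a tautology.


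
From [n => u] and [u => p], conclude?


Hypothetical syllogism: from (P → Q) and (Q → R), infer (P → R).
Chain the two implications through the shared middle term 'u'.

n => p


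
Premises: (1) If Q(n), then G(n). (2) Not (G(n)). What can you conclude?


Modus tollens: from (P → Q) and ¬Q, infer ¬P.
Q = 'G(n)' is denied; since P → Q, P must also fail.

Not (Q(n)).


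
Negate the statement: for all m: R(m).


¬(for all x: φ) = there exists x: ¬φ, and ¬(there exists x: φ) = for all x: ¬φ.
Apply to the universal statement.

there exists m: NOT(R(m))


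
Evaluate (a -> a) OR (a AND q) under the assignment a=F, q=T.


Substitute a=F, q=T:
a -> a = F -> F = T
a AND q = F AND T = F
(a -> a) OR (a AND q) = T OR F = T

T


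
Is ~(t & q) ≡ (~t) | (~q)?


Compare truth tables:
q | t | φ | ψ
-------------
False | False | True | True
True | False | True | True
False | True | True | True
True | True | False | False
The columns φ and ψ agree on every row.

Yes, they are logically equivalent.


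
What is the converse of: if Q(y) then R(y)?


The converse of (P → Q) is (Q → P). It is not in general equivalent to the original.
Here P = 'Q(y)' and Q = 'R(y)'.

If R(y), then Q(y).


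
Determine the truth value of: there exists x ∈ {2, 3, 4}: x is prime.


Evaluate the predicate on each element: 2:T, 3:T, 4:F.
Witness x = 2 satisfies the predicate.

T


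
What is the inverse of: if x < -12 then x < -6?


The inverse of (P → Q) is (¬P → ¬Q). It is equivalent to the converse, not to the original.
Here P = 'x < -12' and Q = 'x < -6'.

If not (x < -12), then not (x < -6).


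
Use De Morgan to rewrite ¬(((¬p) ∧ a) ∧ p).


De Morgan: the negation of a conjunction is the disjunction of the negations.
Distribute ¬ across ∧, flipping it to ∨, and negate each literal.

(p ∨ (¬a)) ∨ (¬p)


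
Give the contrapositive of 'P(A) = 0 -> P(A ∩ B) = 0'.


The contrapositive of (P → Q) is (¬Q → ¬P); it is logically equivalent to the original.
Here P = 'P(A) = 0' and Q = 'P(A ∩ B) = 0'.

If not (P(A ∩ B) = 0), then not (P(A) = 0).


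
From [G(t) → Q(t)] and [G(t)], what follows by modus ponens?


Modus ponens: from (P → Q) and P, infer Q.
P = 'G(t)' is asserted, and P → Q holds, so Q follows.

Q(t).


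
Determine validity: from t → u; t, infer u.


This matches the form of modus ponens: the conclusion follows in every model of the premises.

Valid.


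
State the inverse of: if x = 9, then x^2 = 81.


The inverse of (P → Q) is (¬P → ¬Q). It is equivalent to the converse, not to the original.
Here P = 'x = 9' and Q = 'x^2 = 81'.

If not (x = 9), then not (x^2 = 81).
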